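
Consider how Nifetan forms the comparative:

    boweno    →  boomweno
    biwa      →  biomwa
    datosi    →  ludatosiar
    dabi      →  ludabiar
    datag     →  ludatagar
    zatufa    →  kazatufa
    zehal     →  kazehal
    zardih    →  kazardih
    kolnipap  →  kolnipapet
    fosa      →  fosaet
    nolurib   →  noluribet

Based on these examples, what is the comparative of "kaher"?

"kaher" begins with k-. The one such stem in the data (kolnipap → kolnipapet) adds -et, so the same rule applies.
The other patterns: stems beginning with b- insert -om- after the first vowel; stems beginning with d- add lu- … -ar around the stem; stems beginning with z- add the prefix ka-.
So kaher → kaheret.

kaheret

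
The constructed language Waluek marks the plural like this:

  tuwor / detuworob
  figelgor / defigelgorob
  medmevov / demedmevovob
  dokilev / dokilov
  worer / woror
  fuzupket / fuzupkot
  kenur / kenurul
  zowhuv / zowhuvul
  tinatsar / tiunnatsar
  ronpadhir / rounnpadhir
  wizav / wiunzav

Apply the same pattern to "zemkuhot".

medmevov and dokilev both end in -v yet inflect differently (demedmevovob, dokilov), so the final letter is not what conditions the rule; the last vowel is.
"zemkuhot" has last vowel 'o'. The stems whose last vowel is 'o' (tuwor → detuworob, figelgor → defigelgorob, medmevov → demedmevovob) add de- … -ob around the stem.
The other patterns: stems whose last vowel is 'e' change the last vowel to 'o'; stems whose last vowel is 'u' add -ul; stems whose last vowel is 'a' or 'i' insert -un- after the first vowel.
So zemkuhot → dezemkuhotob.

dezemkuhotob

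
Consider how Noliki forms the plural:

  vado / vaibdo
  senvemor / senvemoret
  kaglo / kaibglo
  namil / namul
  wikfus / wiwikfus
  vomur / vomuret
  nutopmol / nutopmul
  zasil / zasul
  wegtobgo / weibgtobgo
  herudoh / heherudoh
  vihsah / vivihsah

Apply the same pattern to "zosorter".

zosorteret

"zosorter" ends in -r. The stems ending in -r (vomur → vomuret, senvemor → senvemoret) add -et.
So zosorter → zosorteret.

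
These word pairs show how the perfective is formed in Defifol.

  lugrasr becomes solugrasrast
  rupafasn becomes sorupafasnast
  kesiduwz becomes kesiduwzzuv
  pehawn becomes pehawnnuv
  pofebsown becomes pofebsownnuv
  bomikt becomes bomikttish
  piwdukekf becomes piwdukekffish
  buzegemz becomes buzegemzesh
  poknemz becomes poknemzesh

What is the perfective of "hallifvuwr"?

rupafasn and pehawn both end in -n yet inflect differently (sorupafasnast, pehawnnuv), so the final letter is not what conditions the rule; the second-to-last letter is.
"hallifvuwr" has second-to-last letter 'w'. The stems whose second-to-last letter is 'w' (kesiduwz → kesiduwzzuv, pehawn → pehawnnuv, pofebsown → pofebsownnuv) double the final consonant and add -uv.
So hallifvuwr → hallifvuwrruv.

hallifvuwrruv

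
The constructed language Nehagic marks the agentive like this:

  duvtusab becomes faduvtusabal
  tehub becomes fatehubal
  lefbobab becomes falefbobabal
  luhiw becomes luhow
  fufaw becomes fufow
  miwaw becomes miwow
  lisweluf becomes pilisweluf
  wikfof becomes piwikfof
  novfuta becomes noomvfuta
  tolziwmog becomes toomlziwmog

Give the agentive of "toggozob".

fatoggozobal

duvtusab and fufaw both have last vowel 'a' yet inflect differently (faduvtusabal, fufow), so the last vowel is not what conditions the rule; the final letter is.
"toggozob" ends in -b. The stems ending in -b (duvtusab → faduvtusabal, tehub → fatehubal, lefbobab → falefbobabal) add fa- … -al around the stem.
So toggozob → fatoggozobal.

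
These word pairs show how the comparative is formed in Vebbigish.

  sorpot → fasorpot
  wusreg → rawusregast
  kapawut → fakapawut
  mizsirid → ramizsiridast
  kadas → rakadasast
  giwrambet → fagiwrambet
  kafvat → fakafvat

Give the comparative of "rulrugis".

giwrambet and wusreg both have last vowel 'e' yet inflect differently (fagiwrambet, rawusregast), so the last vowel is not what conditions the rule; the final letter is.
"rulrugis" ends in -s. The one such stem in the data (kadas → rakadasast) adds ra- … -ast around the stem, so the same rule applies.
The other pattern: stems ending in -t add the prefix fa-.
So rulrugis → rarulrugisast.

rarulrugisast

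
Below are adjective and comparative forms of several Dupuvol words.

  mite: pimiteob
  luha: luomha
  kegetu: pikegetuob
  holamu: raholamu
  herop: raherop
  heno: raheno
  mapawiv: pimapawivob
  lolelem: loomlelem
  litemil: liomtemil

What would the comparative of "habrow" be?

"habrow" begins with h-. The stems beginning with h- (holamu → raholamu, herop → raherop, heno → raheno) add the prefix ra-.
So habrow → rahabrow.

rahabrow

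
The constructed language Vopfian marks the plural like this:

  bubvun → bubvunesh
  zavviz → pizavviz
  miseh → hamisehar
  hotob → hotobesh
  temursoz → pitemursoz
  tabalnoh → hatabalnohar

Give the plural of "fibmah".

hotob and temursoz both have last vowel 'o' yet inflect differently (hotobesh, pitemursoz), so the last vowel is not what conditions the rule; the final letter is.
"fibmah" ends in -h. The stems ending in -h (tabalnoh → hatabalnohar, miseh → hamisehar) add ha- … -ar around the stem.
The other patterns: stems ending in -b or -n add -esh; stems ending in -z add the prefix pi-.
So fibmah → hafibmahar.

hafibmahar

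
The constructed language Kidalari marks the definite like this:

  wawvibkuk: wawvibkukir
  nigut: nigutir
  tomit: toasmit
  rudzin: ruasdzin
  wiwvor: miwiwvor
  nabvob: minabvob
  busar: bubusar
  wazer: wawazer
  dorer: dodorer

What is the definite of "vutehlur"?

nigut and tomit both end in -t yet inflect differently (nigutir, toasmit), so the final letter is not what conditions the rule; the last vowel is.
"vutehlur" has last vowel 'u'. The stems whose last vowel is 'u' (wawvibkuk → wawvibkukir, nigut → nigutir) add -ir.
The other patterns: stems whose last vowel is 'i' insert -as- after the first vowel; stems whose last vowel is 'o' add the prefix mi-; stems whose last vowel is 'a' or 'e' repeat the first consonant+vowel as a prefix.
So vutehlur → vutehlurir.

vutehlurir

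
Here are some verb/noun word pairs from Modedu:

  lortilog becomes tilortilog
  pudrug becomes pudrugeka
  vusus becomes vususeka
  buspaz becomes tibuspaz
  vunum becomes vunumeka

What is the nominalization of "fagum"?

pudrug and lortilog both end in -g yet inflect differently (pudrugeka, tilortilog), so the final letter is not what conditions the rule; the last vowel is.
"fagum" has last vowel 'u'. The stems whose last vowel is 'u' (pudrug → pudrugeka, vunum → vunumeka, vusus → vususeka) add -eka.
The other pattern: stems whose last vowel is 'a' or 'o' add the prefix ti-.
So fagum → fagumeka.

fagumeka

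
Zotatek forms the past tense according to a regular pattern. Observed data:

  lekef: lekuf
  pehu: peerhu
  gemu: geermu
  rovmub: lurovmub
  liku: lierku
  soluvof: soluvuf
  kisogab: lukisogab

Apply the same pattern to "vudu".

vuerdu

pehu and rovmub both have last vowel 'u' yet inflect differently (peerhu, lurovmub), so the last vowel is not what conditions the rule; the final letter is.
"vudu" ends in -u. The stems ending in -u (pehu → peerhu, gemu → geermu, liku → lierku) insert -er- after the first vowel.
So vudu → vuerdu.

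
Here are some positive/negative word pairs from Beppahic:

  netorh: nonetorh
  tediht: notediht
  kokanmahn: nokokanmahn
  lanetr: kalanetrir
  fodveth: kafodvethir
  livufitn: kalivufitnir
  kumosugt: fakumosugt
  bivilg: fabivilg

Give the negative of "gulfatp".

netorh and fodveth both end in -h yet inflect differently (nonetorh, kafodvethir), so the final letter is not what conditions the rule; the second-to-last letter is.
"gulfatp" has second-to-last letter 't'. The stems whose second-to-last letter is 't' (lanetr → kalanetrir, fodveth → kafodvethir, livufitn → kalivufitnir) add ka- … -ir around the stem.
The other patterns: stems whose second-to-last letter is 'h' or 'r' add the prefix no-; stems whose second-to-last letter is 'g' or 'l' add the prefix fa-.
So gulfatp → kagulfatpir.

kagulfatpir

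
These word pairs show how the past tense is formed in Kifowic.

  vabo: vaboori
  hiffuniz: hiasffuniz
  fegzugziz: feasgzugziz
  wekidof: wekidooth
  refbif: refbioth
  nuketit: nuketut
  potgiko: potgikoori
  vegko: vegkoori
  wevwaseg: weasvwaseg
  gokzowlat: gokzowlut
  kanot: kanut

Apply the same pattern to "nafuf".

"nafuf" ends in -f. The stems ending in -f (refbif → refbioth, wekidof → wekidooth) drop the final letter and add -oth.
So nafuf → nafuoth.

nafuoth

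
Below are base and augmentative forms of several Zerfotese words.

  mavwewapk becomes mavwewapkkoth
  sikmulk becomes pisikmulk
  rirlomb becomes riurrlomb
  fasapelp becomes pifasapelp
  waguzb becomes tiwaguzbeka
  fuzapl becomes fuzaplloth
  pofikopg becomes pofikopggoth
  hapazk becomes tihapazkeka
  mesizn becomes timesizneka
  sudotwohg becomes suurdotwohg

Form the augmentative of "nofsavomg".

sikmulk and mavwewapk both end in -k yet inflect differently (pisikmulk, mavwewapkkoth), so the final letter is not what conditions the rule; the second-to-last letter is.
"nofsavomg" has second-to-last letter 'm'. The one such stem in the data (rirlomb → riurrlomb) inserts -ur- after the first vowel (as does sudotwohg), so the same rule applies.
The other patterns: stems whose second-to-last letter is 'l' add the prefix pi-; stems whose second-to-last letter is 'p' double the final consonant and add -oth; stems whose second-to-last letter is 'z' add ti- … -eka around the stem.
So nofsavomg → nourfsavomg.

nourfsavomg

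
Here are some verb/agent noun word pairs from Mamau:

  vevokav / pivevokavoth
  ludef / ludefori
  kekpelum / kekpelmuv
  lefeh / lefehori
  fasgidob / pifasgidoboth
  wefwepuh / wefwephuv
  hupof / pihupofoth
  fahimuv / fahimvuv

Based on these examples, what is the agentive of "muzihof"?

pimuzihofoth

wefwepuh and lefeh both end in -h yet inflect differently (wefwephuv, lefehori), so the final letter is not what conditions the rule; the last vowel is.
"muzihof" has last vowel 'o'. The stems whose last vowel is 'o' (hupof → pihupofoth, fasgidob → pifasgidoboth) add pi- … -oth around the stem.
So muzihof → pimuzihofoth.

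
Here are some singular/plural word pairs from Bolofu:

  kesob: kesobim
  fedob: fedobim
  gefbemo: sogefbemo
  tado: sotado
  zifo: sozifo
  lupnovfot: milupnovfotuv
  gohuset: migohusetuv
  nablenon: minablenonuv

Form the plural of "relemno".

sorelemno

kesob and gefbemo both have last vowel 'o' yet inflect differently (kesobim, sogefbemo), so the last vowel is not what conditions the rule; the final letter is.
"relemno" ends in -o. The stems ending in -o (gefbemo → sogefbemo, tado → sotado, zifo → sozifo) add the prefix so-.
So relemno → sorelemno.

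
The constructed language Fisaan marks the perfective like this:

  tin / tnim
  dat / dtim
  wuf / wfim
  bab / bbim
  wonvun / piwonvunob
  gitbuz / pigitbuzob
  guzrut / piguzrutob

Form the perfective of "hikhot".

"hikhot" has 2 vowels. The stems with 2 vowels (wonvun → piwonvunob, gitbuz → pigitbuzob, guzrut → piguzrutob) add pi- … -ob around the stem.
So hikhot → pihikhotob.

pihikhotob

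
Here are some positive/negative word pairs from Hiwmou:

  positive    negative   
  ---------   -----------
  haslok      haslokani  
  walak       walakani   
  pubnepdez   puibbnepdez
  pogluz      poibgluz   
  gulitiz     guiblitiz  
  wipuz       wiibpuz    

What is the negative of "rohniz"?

"rohniz" ends in -z. The stems ending in -z (pubnepdez → puibbnepdez, pogluz → poibgluz, gulitiz → guiblitiz) insert -ib- after the first vowel.
The other pattern: stems ending in -k add -ani.
So rohniz → roibhniz.

roibhniz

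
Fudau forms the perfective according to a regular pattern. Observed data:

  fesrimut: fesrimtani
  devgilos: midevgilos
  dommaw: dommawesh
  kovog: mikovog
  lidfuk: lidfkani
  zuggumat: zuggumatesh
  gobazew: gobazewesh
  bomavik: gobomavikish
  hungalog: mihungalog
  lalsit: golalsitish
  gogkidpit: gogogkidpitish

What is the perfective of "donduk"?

zuggumat and fesrimut both end in -t yet inflect differently (zuggumatesh, fesrimtani), so the final letter is not what conditions the rule; the last vowel is.
"donduk" has last vowel 'u'. The stems whose last vowel is 'u' (lidfuk → lidfkani, fesrimut → fesrimtani) delete the last vowel and add -ani.
The other patterns: stems whose last vowel is 'o' add the prefix mi-; stems whose last vowel is 'a' or 'e' add -esh; stems whose last vowel is 'i' add go- … -ish around the stem.
So donduk → dondkani.

dondkani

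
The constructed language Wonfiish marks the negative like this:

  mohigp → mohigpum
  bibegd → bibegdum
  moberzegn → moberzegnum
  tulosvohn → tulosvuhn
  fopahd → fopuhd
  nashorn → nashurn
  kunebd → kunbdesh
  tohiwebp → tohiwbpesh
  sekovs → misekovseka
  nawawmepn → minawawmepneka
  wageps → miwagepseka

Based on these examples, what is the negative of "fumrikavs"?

"fumrikavs" has second-to-last letter 'v'. The one such stem in the data (sekovs → misekovseka) adds mi- … -eka around the stem, so the same rule applies.
So fumrikavs → mifumrikavseka.

mifumrikavseka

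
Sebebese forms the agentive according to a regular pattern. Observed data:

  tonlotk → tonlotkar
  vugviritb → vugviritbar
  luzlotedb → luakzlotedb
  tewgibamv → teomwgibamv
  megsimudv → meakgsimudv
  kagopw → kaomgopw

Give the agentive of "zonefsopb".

zoomnefsopb

"zonefsopb" has second-to-last letter 'p'. The one such stem in the data (kagopw → kaomgopw) inserts -om- after the first vowel (as does tewgibamv), so the same rule applies.
The other patterns: stems whose second-to-last letter is 'd' insert -ak- after the first vowel; stems whose second-to-last letter is 't' add -ar.
So zonefsopb → zoomnefsopb.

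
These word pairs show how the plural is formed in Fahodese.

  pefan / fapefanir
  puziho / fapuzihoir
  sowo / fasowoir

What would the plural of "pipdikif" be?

Every pair shown (pefan → fapefanir, puziho → fapuzihoir, sowo → fasowoir) follows the same rule: add fa- … -ir around the stem.
So pipdikif → fapipdikifir.

fapipdikifir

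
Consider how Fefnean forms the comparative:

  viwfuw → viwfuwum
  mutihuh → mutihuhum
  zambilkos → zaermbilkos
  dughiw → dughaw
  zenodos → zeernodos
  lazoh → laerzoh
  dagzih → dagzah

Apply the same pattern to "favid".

favad

dughiw and viwfuw both end in -w yet inflect differently (dughaw, viwfuwum), so the final letter is not what conditions the rule; the last vowel is.
"favid" has last vowel 'i'. The stems whose last vowel is 'i' (dughiw → dughaw, dagzih → dagzah) change the last vowel to 'a'.
So favid → favad.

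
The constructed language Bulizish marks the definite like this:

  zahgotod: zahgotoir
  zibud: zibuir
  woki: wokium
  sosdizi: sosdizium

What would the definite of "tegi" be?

tegium

zibud and woki both have 2 vowels yet inflect differently (zibuir, wokium), so the number of vowels is not what conditions the rule; the final letter is.
"tegi" ends in -i. The stems ending in -i (woki → wokium, sosdizi → sosdizium) add -um.
The other pattern: stems ending in -d drop the final letter and add -ir.
So tegi → tegium.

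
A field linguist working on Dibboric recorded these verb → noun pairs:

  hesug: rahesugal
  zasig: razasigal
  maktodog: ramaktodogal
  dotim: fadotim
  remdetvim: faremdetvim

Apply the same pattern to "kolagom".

fakolagom

"kolagom" ends in -m. The stems ending in -m (remdetvim → faremdetvim, dotim → fadotim) add the prefix fa-.
The other pattern: stems ending in -g add ra- … -al around the stem.
So kolagom → fakolagom.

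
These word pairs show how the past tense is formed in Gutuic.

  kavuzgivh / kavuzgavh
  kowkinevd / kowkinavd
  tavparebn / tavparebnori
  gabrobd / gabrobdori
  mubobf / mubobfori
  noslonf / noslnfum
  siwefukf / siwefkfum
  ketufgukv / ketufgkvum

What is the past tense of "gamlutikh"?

"gamlutikh" has second-to-last letter 'k'. The stems whose second-to-last letter is 'k' (siwefukf → siwefkfum, ketufgukv → ketufgkvum) delete the last vowel and add -um.
The other patterns: stems whose second-to-last letter is 'v' change the last vowel to 'a'; stems whose second-to-last letter is 'b' add -ori.
So gamlutikh → gamlutkhum.

gamlutkhum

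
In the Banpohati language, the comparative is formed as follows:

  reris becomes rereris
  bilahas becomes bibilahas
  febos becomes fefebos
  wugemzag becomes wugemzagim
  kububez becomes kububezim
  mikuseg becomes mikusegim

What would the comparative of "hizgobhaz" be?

hizgobhazim

bilahas and wugemzag both have last vowel 'a' yet inflect differently (bibilahas, wugemzagim), so the last vowel is not what conditions the rule; the final letter is.
"hizgobhaz" ends in -z. The one such stem in the data (kububez → kububezim) adds -im, so the same rule applies.
The other pattern: stems ending in -s repeat the first consonant+vowel as a prefix.
So hizgobhaz → hizgobhazim.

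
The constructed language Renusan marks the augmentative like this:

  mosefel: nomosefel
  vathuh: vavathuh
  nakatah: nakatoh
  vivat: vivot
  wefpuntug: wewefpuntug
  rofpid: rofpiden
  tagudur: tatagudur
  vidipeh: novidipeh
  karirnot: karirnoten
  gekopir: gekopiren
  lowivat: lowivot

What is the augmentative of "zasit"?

nakatah and vathuh both end in -h yet inflect differently (nakatoh, vavathuh), so the final letter is not what conditions the rule; the last vowel is.
"zasit" has last vowel 'i'. The stems whose last vowel is 'i' (gekopir → gekopiren, rofpid → rofpiden) add -en.
The other patterns: stems whose last vowel is 'a' change the last vowel to 'o'; stems whose last vowel is 'u' repeat the first consonant+vowel as a prefix; stems whose last vowel is 'e' add the prefix no-.
So zasit → zasiten.

zasiten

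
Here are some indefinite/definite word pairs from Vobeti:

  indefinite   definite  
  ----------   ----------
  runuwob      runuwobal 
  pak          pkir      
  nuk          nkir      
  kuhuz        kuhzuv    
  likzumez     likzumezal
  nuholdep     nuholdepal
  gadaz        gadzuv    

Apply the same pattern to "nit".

ntir

"nit" has 1 vowel. The stems with 1 vowel (pak → pkir, nuk → nkir) delete the last vowel and add -ir.
So nit → ntir.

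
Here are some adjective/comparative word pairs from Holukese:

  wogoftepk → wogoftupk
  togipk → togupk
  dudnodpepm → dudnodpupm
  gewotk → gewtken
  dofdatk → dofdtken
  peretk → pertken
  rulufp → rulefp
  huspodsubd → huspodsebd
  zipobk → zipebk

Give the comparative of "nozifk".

nozefk

wogoftepk and gewotk both end in -k yet inflect differently (wogoftupk, gewtken), so the final letter is not what conditions the rule; the second-to-last letter is.
"nozifk" has second-to-last letter 'f'. The one such stem in the data (rulufp → rulefp) changes the last vowel to 'e' (as do huspodsubd, zipobk), so the same rule applies.
So nozifk → nozefk.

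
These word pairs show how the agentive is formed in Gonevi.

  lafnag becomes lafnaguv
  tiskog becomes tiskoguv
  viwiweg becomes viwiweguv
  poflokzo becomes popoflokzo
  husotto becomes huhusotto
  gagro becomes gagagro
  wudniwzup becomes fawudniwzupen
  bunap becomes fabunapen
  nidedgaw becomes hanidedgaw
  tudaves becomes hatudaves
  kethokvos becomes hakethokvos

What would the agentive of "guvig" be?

tiskog and poflokzo both have last vowel 'o' yet inflect differently (tiskoguv, popoflokzo), so the last vowel is not what conditions the rule; the final letter is.
"guvig" ends in -g. The stems ending in -g (lafnag → lafnaguv, tiskog → tiskoguv, viwiweg → viwiweguv) add -uv.
So guvig → guviguv.

guviguv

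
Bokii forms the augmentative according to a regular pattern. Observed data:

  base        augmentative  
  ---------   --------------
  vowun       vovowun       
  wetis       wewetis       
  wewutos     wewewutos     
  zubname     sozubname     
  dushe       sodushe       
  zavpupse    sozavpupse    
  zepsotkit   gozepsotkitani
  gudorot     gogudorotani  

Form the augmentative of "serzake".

soserzake

zepsotkit and wetis both have last vowel 'i' yet inflect differently (gozepsotkitani, wewetis), so the last vowel is not what conditions the rule; the final letter is.
"serzake" ends in -e. The stems ending in -e (zavpupse → sozavpupse, dushe → sodushe, zubname → sozubname) add the prefix so-.
The other patterns: stems ending in -t add go- … -ani around the stem; stems ending in -n or -s repeat the first consonant+vowel as a prefix.
So serzake → soserzake.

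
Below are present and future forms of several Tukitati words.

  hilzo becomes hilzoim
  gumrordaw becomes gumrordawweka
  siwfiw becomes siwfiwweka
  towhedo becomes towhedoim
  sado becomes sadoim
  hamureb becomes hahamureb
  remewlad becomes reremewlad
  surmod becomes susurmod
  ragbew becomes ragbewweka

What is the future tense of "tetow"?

tetowweka

ragbew and hamureb both have last vowel 'e' yet inflect differently (ragbewweka, hahamureb), so the last vowel is not what conditions the rule; the final letter is.
"tetow" ends in -w. The stems ending in -w (ragbew → ragbewweka, siwfiw → siwfiwweka, gumrordaw → gumrordawweka) double the final consonant and add -eka.
The other patterns: stems ending in -o add -im; stems ending in -b or -d repeat the first consonant+vowel as a prefix.
So tetow → tetowweka.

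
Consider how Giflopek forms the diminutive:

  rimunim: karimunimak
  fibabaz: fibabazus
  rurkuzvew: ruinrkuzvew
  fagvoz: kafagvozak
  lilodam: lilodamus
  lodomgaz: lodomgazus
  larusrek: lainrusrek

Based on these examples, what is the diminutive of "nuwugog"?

rimunim and lilodam both end in -m yet inflect differently (karimunimak, lilodamus), so the final letter is not what conditions the rule; the last vowel is.
"nuwugog" has last vowel 'o'. The one such stem in the data (fagvoz → kafagvozak) adds ka- … -ak around the stem, so the same rule applies.
So nuwugog → kanuwugogak.

kanuwugogak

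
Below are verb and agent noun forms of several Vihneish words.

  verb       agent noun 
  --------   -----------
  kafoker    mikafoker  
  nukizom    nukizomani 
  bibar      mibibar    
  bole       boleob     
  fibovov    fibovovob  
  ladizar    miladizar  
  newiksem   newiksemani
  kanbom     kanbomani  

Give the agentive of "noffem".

kafoker and newiksem both have last vowel 'e' yet inflect differently (mikafoker, newiksemani), so the last vowel is not what conditions the rule; the final letter is.
"noffem" ends in -m. The stems ending in -m (kanbom → kanbomani, newiksem → newiksemani, nukizom → nukizomani) add -ani.
So noffem → noffemani.

noffemani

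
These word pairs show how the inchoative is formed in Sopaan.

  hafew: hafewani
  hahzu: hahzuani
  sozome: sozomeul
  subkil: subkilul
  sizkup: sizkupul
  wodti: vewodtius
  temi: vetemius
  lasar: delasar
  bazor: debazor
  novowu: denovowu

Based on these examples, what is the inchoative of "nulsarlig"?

hahzu and novowu both end in -u yet inflect differently (hahzuani, denovowu), so the final letter is not what conditions the rule; the first letter is.
"nulsarlig" begins with n-. The one such stem in the data (novowu → denovowu) adds the prefix de-, so the same rule applies.
So nulsarlig → denulsarlig.

denulsarlig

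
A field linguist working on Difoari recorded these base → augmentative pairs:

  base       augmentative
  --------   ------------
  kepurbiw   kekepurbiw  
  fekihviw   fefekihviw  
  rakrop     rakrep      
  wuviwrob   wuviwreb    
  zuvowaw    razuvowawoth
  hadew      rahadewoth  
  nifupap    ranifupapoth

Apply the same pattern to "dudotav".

radudotavoth

kepurbiw and zuvowaw both end in -w yet inflect differently (kekepurbiw, razuvowawoth), so the final letter is not what conditions the rule; the last vowel is.
"dudotav" has last vowel 'a'. The stems whose last vowel is 'a' (zuvowaw → razuvowawoth, nifupap → ranifupapoth) add ra- … -oth around the stem.
So dudotav → radudotavoth.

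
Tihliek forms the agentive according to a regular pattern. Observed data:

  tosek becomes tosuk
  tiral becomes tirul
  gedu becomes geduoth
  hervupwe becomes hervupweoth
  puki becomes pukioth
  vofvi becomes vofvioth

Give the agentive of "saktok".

tosek and hervupwe both have last vowel 'e' yet inflect differently (tosuk, hervupweoth), so the last vowel is not what conditions the rule; whether the stem ends in a vowel or a consonant is.
"saktok" ends in a consonant. The stems ending in a consonant (tosek → tosuk, tiral → tirul) change the last vowel to 'u'.
So saktok → saktuk.

saktuk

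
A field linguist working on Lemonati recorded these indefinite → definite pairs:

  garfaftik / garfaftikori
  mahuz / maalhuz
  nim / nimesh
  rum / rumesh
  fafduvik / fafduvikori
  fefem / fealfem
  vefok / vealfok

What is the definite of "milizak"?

milizakori

rum and fefem both end in -m yet inflect differently (rumesh, fealfem), so the final letter is not what conditions the rule; the number of vowels is.
"milizak" has 3 vowels. The stems with 3 vowels (garfaftik → garfaftikori, fafduvik → fafduvikori) add -ori.
The other patterns: stems with 1 vowel add -esh; stems with 2 vowels insert -al- after the first vowel.
So milizak → milizakori.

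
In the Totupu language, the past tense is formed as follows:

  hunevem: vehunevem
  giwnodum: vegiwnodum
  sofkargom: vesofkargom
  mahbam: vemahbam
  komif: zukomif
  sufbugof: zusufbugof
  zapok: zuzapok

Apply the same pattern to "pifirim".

sofkargom and sufbugof both have last vowel 'o' yet inflect differently (vesofkargom, zusufbugof), so the last vowel is not what conditions the rule; the final letter is.
"pifirim" ends in -m. The stems ending in -m (hunevem → vehunevem, giwnodum → vegiwnodum, sofkargom → vesofkargom) add the prefix ve-.
So pifirim → vepifirim.

vepifirim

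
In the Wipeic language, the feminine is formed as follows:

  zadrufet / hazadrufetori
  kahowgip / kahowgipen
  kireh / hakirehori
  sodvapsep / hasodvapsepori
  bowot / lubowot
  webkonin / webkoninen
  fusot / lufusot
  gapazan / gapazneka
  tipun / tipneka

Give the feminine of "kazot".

lukazot

"kazot" has last vowel 'o'. The stems whose last vowel is 'o' (bowot → lubowot, fusot → lufusot) add the prefix lu-.
The other patterns: stems whose last vowel is 'i' add -en; stems whose last vowel is 'e' add ha- … -ori around the stem; stems whose last vowel is 'a' or 'u' delete the last vowel and add -eka.
So kazot → lukazot.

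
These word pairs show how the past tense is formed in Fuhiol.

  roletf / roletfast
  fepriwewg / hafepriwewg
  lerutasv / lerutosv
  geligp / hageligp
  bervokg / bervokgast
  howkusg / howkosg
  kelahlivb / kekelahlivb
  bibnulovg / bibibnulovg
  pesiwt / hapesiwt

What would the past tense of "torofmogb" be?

hatorofmogb

bibnulovg and fepriwewg both end in -g yet inflect differently (bibibnulovg, hafepriwewg), so the final letter is not what conditions the rule; the second-to-last letter is.
"torofmogb" has second-to-last letter 'g'. The one such stem in the data (geligp → hageligp) adds the prefix ha-, so the same rule applies.
The other patterns: stems whose second-to-last letter is 'v' repeat the first consonant+vowel as a prefix; stems whose second-to-last letter is 's' change the last vowel to 'o'; stems whose second-to-last letter is 'k' or 't' add -ast.
So torofmogb → hatorofmogb.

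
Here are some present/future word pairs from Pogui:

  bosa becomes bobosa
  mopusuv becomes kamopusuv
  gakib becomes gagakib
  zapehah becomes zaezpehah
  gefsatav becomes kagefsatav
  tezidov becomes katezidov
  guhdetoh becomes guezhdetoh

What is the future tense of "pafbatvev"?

"pafbatvev" ends in -v. The stems ending in -v (gefsatav → kagefsatav, mopusuv → kamopusuv, tezidov → katezidov) add the prefix ka-.
So pafbatvev → kapafbatvev.

kapafbatvev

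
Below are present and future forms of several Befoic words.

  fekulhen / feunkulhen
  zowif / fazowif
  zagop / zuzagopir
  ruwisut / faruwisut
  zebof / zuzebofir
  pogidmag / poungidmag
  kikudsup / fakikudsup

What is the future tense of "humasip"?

"humasip" has last vowel 'i'. The one such stem in the data (zowif → fazowif) adds the prefix fa-, so the same rule applies.
The other patterns: stems whose last vowel is 'o' add zu- … -ir around the stem; stems whose last vowel is 'a' or 'e' insert -un- after the first vowel.
So humasip → fahumasip.

fahumasip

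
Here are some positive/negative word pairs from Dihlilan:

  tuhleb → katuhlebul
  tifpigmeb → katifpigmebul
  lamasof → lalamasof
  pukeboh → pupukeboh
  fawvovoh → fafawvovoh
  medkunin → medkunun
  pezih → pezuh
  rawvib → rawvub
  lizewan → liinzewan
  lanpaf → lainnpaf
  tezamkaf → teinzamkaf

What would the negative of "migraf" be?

miingraf

"migraf" has last vowel 'a'. The stems whose last vowel is 'a' (lizewan → liinzewan, lanpaf → lainnpaf, tezamkaf → teinzamkaf) insert -in- after the first vowel.
So migraf → miingraf.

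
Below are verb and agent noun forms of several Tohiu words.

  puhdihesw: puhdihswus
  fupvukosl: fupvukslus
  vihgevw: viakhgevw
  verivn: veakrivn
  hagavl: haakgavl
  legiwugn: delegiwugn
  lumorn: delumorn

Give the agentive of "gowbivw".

goakwbivw

puhdihesw and vihgevw both end in -w yet inflect differently (puhdihswus, viakhgevw), so the final letter is not what conditions the rule; the second-to-last letter is.
"gowbivw" has second-to-last letter 'v'. The stems whose second-to-last letter is 'v' (vihgevw → viakhgevw, verivn → veakrivn, hagavl → haakgavl) insert -ak- after the first vowel.
The other patterns: stems whose second-to-last letter is 's' delete the last vowel and add -us; stems whose second-to-last letter is 'g' or 'r' add the prefix de-.
So gowbivw → goakwbivw.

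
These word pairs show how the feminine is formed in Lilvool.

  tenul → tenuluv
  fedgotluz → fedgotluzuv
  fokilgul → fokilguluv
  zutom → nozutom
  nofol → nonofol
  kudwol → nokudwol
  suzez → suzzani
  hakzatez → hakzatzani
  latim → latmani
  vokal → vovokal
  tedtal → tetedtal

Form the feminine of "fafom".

nofafom

tenul and nofol both end in -l yet inflect differently (tenuluv, nonofol), so the final letter is not what conditions the rule; the last vowel is.
"fafom" has last vowel 'o'. The stems whose last vowel is 'o' (zutom → nozutom, nofol → nonofol, kudwol → nokudwol) add the prefix no-.
The other patterns: stems whose last vowel is 'u' add -uv; stems whose last vowel is 'e' or 'i' delete the last vowel and add -ani; stems whose last vowel is 'a' repeat the first consonant+vowel as a prefix.
So fafom → nofafom.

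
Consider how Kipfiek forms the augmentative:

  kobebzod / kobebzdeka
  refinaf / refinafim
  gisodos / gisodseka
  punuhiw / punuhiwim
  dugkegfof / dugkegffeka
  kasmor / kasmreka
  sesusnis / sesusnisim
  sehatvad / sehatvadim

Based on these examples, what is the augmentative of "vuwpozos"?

vuwpozseka

"vuwpozos" has last vowel 'o'. The stems whose last vowel is 'o' (kasmor → kasmreka, kobebzod → kobebzdeka, dugkegfof → dugkegffeka) delete the last vowel and add -eka.
So vuwpozos → vuwpozseka.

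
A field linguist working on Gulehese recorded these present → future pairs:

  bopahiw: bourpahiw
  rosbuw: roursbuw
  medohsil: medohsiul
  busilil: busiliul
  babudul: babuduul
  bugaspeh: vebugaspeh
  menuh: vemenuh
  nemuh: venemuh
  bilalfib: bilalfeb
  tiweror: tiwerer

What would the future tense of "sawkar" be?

"sawkar" ends in -r. The one such stem in the data (tiweror → tiwerer) changes the last vowel to 'e' (as does bilalfib), so the same rule applies.
The other patterns: stems ending in -w insert -ur- after the first vowel; stems ending in -l drop the final letter and add -ul; stems ending in -h add the prefix ve-.
So sawkar → sawker.

sawker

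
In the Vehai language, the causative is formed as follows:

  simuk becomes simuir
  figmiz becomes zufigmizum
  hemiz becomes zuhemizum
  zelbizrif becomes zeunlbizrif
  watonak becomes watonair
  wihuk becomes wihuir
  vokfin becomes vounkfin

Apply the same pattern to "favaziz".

zufavazizum

"favaziz" ends in -z. The stems ending in -z (hemiz → zuhemizum, figmiz → zufigmizum) add zu- … -um around the stem.
The other patterns: stems ending in -k drop the final letter and add -ir; stems ending in -f or -n insert -un- after the first vowel.
So favaziz → zufavazizum.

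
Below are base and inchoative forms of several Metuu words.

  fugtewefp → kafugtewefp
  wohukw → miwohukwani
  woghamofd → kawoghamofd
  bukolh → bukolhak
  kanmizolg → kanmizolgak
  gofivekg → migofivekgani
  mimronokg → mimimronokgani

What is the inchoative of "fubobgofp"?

kafubobgofp

"fubobgofp" has second-to-last letter 'f'. The stems whose second-to-last letter is 'f' (fugtewefp → kafugtewefp, woghamofd → kawoghamofd) add the prefix ka-.
The other patterns: stems whose second-to-last letter is 'k' add mi- … -ani around the stem; stems whose second-to-last letter is 'l' add -ak.
So fubobgofp → kafubobgofp.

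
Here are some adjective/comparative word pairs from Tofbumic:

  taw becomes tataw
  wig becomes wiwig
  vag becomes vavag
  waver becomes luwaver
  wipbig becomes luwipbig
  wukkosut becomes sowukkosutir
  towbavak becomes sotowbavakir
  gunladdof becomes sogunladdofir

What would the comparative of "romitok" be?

"romitok" has 3 vowels. The stems with 3 vowels (wukkosut → sowukkosutir, towbavak → sotowbavakir, gunladdof → sogunladdofir) add so- … -ir around the stem.
The other patterns: stems with 1 vowel repeat the first consonant+vowel as a prefix; stems with 2 vowels add the prefix lu-.
So romitok → soromitokir.

soromitokir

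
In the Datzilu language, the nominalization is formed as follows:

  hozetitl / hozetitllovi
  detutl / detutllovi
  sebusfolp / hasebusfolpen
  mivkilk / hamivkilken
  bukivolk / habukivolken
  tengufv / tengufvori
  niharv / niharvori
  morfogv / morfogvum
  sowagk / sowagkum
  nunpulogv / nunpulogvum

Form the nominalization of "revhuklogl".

tengufv and morfogv both end in -v yet inflect differently (tengufvori, morfogvum), so the final letter is not what conditions the rule; the second-to-last letter is.
"revhuklogl" has second-to-last letter 'g'. The stems whose second-to-last letter is 'g' (morfogv → morfogvum, sowagk → sowagkum, nunpulogv → nunpulogvum) add -um.
The other patterns: stems whose second-to-last letter is 't' double the final consonant and add -ovi; stems whose second-to-last letter is 'l' add ha- … -en around the stem; stems whose second-to-last letter is 'f' or 'r' add -ori.
So revhuklogl → revhukloglum.

revhukloglum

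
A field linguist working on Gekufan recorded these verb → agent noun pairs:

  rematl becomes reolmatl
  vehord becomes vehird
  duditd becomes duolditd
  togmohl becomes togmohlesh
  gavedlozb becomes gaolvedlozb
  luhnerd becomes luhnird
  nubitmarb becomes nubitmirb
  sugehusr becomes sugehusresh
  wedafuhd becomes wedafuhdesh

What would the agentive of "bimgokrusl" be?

bimgokruslesh

"bimgokrusl" has second-to-last letter 's'. The one such stem in the data (sugehusr → sugehusresh) adds -esh, so the same rule applies.
So bimgokrusl → bimgokruslesh.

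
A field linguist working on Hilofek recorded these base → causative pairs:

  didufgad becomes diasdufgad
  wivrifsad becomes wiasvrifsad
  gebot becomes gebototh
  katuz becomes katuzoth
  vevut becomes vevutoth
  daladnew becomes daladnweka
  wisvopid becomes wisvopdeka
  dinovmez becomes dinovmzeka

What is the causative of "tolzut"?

tolzutoth

didufgad and wisvopid both end in -d yet inflect differently (diasdufgad, wisvopdeka), so the final letter is not what conditions the rule; the last vowel is.
"tolzut" has last vowel 'u'. The stems whose last vowel is 'u' (katuz → katuzoth, vevut → vevutoth) add -oth.
The other patterns: stems whose last vowel is 'a' insert -as- after the first vowel; stems whose last vowel is 'e' or 'i' delete the last vowel and add -eka.
So tolzut → tolzutoth.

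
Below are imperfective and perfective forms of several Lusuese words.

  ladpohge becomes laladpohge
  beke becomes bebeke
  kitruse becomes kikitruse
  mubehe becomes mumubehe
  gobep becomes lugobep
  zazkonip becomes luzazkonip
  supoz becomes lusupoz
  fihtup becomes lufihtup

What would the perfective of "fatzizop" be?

ladpohge and gobep both have last vowel 'e' yet inflect differently (laladpohge, lugobep), so the last vowel is not what conditions the rule; the final letter is.
"fatzizop" ends in -p. The stems ending in -p (gobep → lugobep, zazkonip → luzazkonip, fihtup → lufihtup) add the prefix lu-.
The other pattern: stems ending in -e repeat the first consonant+vowel as a prefix.
So fatzizop → lufatzizop.

lufatzizop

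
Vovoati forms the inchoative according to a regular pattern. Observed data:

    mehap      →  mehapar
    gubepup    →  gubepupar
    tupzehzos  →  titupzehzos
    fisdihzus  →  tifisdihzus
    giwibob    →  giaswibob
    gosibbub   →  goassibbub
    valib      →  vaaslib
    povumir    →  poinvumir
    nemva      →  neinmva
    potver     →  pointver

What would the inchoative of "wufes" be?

gubepup and fisdihzus both have last vowel 'u' yet inflect differently (gubepupar, tifisdihzus), so the last vowel is not what conditions the rule; the final letter is.
"wufes" ends in -s. The stems ending in -s (tupzehzos → titupzehzos, fisdihzus → tifisdihzus) add the prefix ti-.
So wufes → tiwufes.

tiwufes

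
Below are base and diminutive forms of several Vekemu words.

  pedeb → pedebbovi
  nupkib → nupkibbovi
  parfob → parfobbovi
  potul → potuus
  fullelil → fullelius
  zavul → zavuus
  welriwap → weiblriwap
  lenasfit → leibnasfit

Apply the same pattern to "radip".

raibdip

nupkib and fullelil both have last vowel 'i' yet inflect differently (nupkibbovi, fullelius), so the last vowel is not what conditions the rule; the final letter is.
"radip" ends in -p. The one such stem in the data (welriwap → weiblriwap) inserts -ib- after the first vowel (as does lenasfit), so the same rule applies.
The other patterns: stems ending in -b double the final consonant and add -ovi; stems ending in -l drop the final letter and add -us.
So radip → raibdip.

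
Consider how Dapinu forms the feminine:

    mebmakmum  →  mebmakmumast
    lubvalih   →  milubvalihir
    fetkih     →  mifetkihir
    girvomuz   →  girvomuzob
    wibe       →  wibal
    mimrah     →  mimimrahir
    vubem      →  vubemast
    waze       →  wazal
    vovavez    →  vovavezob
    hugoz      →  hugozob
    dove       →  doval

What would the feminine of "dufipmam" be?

"dufipmam" ends in -m. The stems ending in -m (vubem → vubemast, mebmakmum → mebmakmumast) add -ast.
The other patterns: stems ending in -z add -ob; stems ending in -e drop the final letter and add -al; stems ending in -h add mi- … -ir around the stem.
So dufipmam → dufipmamast.

dufipmamast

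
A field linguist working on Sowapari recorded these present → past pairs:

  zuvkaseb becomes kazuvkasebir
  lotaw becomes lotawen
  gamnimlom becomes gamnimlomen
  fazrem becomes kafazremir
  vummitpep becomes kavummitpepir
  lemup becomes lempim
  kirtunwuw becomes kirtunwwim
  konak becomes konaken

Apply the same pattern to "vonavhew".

kavonavhewir

"vonavhew" has last vowel 'e'. The stems whose last vowel is 'e' (fazrem → kafazremir, zuvkaseb → kazuvkasebir, vummitpep → kavummitpepir) add ka- … -ir around the stem.
The other patterns: stems whose last vowel is 'u' delete the last vowel and add -im; stems whose last vowel is 'a' or 'o' add -en.
So vonavhew → kavonavhewir.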